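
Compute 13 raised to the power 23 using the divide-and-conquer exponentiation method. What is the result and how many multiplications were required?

Computing 13^23 by squaring (build up from 13^1; each line after the first costs one multiplication):

13^1 = 13
13^2 = (13^1)^2 = 13^2 = 169
13^4 = (13^2)^2 = 169^2 = 28561
13^5 = 13 * 13^4 = 13 * 28561 = 371293
13^10 = (13^5)^2 = 371293^2 = 137858491849
13^11 = 13 * 13^10 = 13 * 137858491849 = 1792160394037
13^22 = (13^11)^2 = 1792160394037^2 = 3211838877954855105157369
13^23 = 13 * 13^22 = 13 * 3211838877954855105157369 = 41753905413413116367045797

Result: 41753905413413116367045797
Multiplications needed: 7 (7 lines after 13^1)

13^23 = 41753905413413116367045797. Using exponentiation by squaring, this requires 7 multiplications. The key idea: if the exponent is even, square the half-power; if odd, multiply by the base once.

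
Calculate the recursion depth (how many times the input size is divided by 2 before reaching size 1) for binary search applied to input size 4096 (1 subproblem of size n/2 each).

For divide and conquer with division factor 2:

Problem sizes at each level:
Level 0: 4096
Level 1: 2048
Level 2: 1024
Level 3: 512
Level 4: 256
Level 5: 128
Level 6: 64
Level 7: 32
Level 8: 16
Level 9: 8
Level 10: 4
Level 11: 2
Level 12: 1

The root is level 0 and the size-1 base case is level 12 (the tree spans levels 0 through 12, i.e. 13 levels counting the root), so the depth is the number of divisions: log_2(4096) = 12

The recursion tree depth is log_2(4096) = 12. At each level, the problem size is divided by 2, so it takes 12 divisions to reduce to a base case of size 1. The algorithm makes 1 recursive call at each level.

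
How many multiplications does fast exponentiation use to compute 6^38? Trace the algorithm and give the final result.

Computing 6^38 by squaring (build up from 6^1; each line after the first costs one multiplication):

6^1 = 6
6^2 = (6^1)^2 = 6^2 = 36
6^4 = (6^2)^2 = 36^2 = 1296
6^8 = (6^4)^2 = 1296^2 = 1679616
6^9 = 6 * 6^8 = 6 * 1679616 = 10077696
6^18 = (6^9)^2 = 10077696^2 = 101559956668416
6^19 = 6 * 6^18 = 6 * 101559956668416 = 609359740010496
6^38 = (6^19)^2 = 609359740010496^2 = 371319292745659279662190166016

Result: 371319292745659279662190166016
Multiplications needed: 7 (7 lines after 6^1)

6^38 = 371319292745659279662190166016. Using exponentiation by squaring, this requires 7 multiplications. The key idea: if the exponent is even, square the half-power; if odd, multiply by the base once.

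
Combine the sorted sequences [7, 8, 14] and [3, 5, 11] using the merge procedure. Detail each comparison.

Merging process:

Compare 7 vs 3: take 3 from right. Merged: [3]
Compare 7 vs 5: take 5 from right. Merged: [3, 5]
Compare 7 vs 11: take 7 from left. Merged: [3, 5, 7]
Compare 8 vs 11: take 8 from left. Merged: [3, 5, 7, 8]
Compare 14 vs 11: take 11 from right. Merged: [3, 5, 7, 8, 11]
Append remaining from left: [14]. Merged: [3, 5, 7, 8, 11, 14]

Final merged array: [3, 5, 7, 8, 11, 14]
Total comparisons: 5

The merged array is [3, 5, 7, 8, 11, 14], requiring 5 comparisons. The merge step runs in O(n) time where n is the total number of elements.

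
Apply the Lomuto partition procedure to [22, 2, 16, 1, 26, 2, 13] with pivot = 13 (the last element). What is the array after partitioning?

Lomuto partition with pivot = 13:

Initial array: [22, 2, 16, 1, 26, 2, 13]

arr[0]=22 > 13: no swap
arr[1]=2 <= 13: swap with position 0, array becomes [2, 22, 16, 1, 26, 2, 13]
arr[2]=16 > 13: no swap
arr[3]=1 <= 13: swap with position 1, array becomes [2, 1, 16, 22, 26, 2, 13]
arr[4]=26 > 13: no swap
arr[5]=2 <= 13: swap with position 2, array becomes [2, 1, 2, 22, 26, 16, 13]

Place pivot at position 3: [2, 1, 2, 13, 26, 16, 22]
Pivot position: 3

After partitioning with pivot 13, the array becomes [2, 1, 2, 13, 26, 16, 22]. The pivot is placed at index 3. All elements to the left of the pivot are <= 13, and all elements to the right are > 13.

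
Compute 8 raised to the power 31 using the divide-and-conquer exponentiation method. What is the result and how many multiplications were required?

Computing 8^31 by squaring (build up from 8^1; each line after the first costs one multiplication):

8^1 = 8
8^2 = (8^1)^2 = 8^2 = 64
8^3 = 8 * 8^2 = 8 * 64 = 512
8^6 = (8^3)^2 = 512^2 = 262144
8^7 = 8 * 8^6 = 8 * 262144 = 2097152
8^14 = (8^7)^2 = 2097152^2 = 4398046511104
8^15 = 8 * 8^14 = 8 * 4398046511104 = 35184372088832
8^30 = (8^15)^2 = 35184372088832^2 = 1237940039285380274899124224
8^31 = 8 * 8^30 = 8 * 1237940039285380274899124224 = 9903520314283042199192993792

Result: 9903520314283042199192993792
Multiplications needed: 8 (8 lines after 8^1)

8^31 = 9903520314283042199192993792. Using exponentiation by squaring, this requires 8 multiplications. The key idea: if the exponent is even, square the half-power; if odd, multiply by the base once.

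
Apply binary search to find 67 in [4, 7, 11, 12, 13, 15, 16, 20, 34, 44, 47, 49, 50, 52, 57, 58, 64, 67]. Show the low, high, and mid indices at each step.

Binary search for 67 in [4, 7, 11, 12, 13, 15, 16, 20, 34, 44, 47, 49, 50, 52, 57, 58, 64, 67]:

lo=0, hi=17, mid=8, arr[mid]=34 -> 34 < 67, search right half
lo=9, hi=17, mid=13, arr[mid]=52 -> 52 < 67, search right half
lo=14, hi=17, mid=15, arr[mid]=58 -> 58 < 67, search right half
lo=16, hi=17, mid=16, arr[mid]=64 -> 64 < 67, search right half
lo=17, hi=17, mid=17, arr[mid]=67 -> Found target at index 17!

Binary search finds 67 at index 17 after 5 comparisons. The search repeatedly halves the search space by comparing with the middle element.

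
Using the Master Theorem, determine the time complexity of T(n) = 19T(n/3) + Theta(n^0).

Master Theorem for T(n) = 19T(n/3) + O(n^0):

a = 19, b = 3, c = 0
log_b(a) = log_3(19) = 2.6801

Case 1: c = 0 < log_3(19) = 2.6801
T(n) = O(n^(log_3 19))

For T(n) = 19T(n/3) + O(n^0): log_3(19) = 2.6801. This is Case 1 of the Master Theorem (c < log_b(a), work dominated by leaves), giving O(n^(log_3 19)).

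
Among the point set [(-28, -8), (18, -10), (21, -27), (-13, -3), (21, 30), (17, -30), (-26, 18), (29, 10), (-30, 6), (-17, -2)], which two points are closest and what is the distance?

Computing all pairwise distances among 10 points:

d((-28, -8), (18, -10)) = 46.0435
d((-28, -8), (21, -27)) = 52.5547
d((-28, -8), (-13, -3)) = 15.8114
d((-28, -8), (21, 30)) = 62.0081
d((-28, -8), (17, -30)) = 50.0899
d((-28, -8), (-26, 18)) = 26.0768
d((-28, -8), (29, 10)) = 59.7746
d((-28, -8), (-30, 6)) = 14.1421
d((-28, -8), (-17, -2)) = 12.53
d((18, -10), (21, -27)) = 17.2627
d((18, -10), (-13, -3)) = 31.7805
d((18, -10), (21, 30)) = 40.1123
d((18, -10), (17, -30)) = 20.025
d((18, -10), (-26, 18)) = 52.1536
d((18, -10), (29, 10)) = 22.8254
d((18, -10), (-30, 6)) = 50.5964
d((18, -10), (-17, -2)) = 35.9026
d((21, -27), (-13, -3)) = 41.6173
d((21, -27), (21, 30)) = 57.0
d((21, -27), (17, -30)) = 5.0
d((21, -27), (-26, 18)) = 65.0692
d((21, -27), (29, 10)) = 37.855
d((21, -27), (-30, 6)) = 60.7454
d((21, -27), (-17, -2)) = 45.4863
d((-13, -3), (21, 30)) = 47.3814
d((-13, -3), (17, -30)) = 40.3609
d((-13, -3), (-26, 18)) = 24.6982
d((-13, -3), (29, 10)) = 43.9659
d((-13, -3), (-30, 6)) = 19.2354
d((-13, -3), (-17, -2)) = 4.1231 <-- minimum
d((21, 30), (17, -30)) = 60.1332
d((21, 30), (-26, 18)) = 48.5077
d((21, 30), (29, 10)) = 21.5407
d((21, 30), (-30, 6)) = 56.3649
d((21, 30), (-17, -2)) = 49.679
d((17, -30), (-26, 18)) = 64.4438
d((17, -30), (29, 10)) = 41.7612
d((17, -30), (-30, 6)) = 59.203
d((17, -30), (-17, -2)) = 44.0454
d((-26, 18), (29, 10)) = 55.5788
d((-26, 18), (-30, 6)) = 12.6491
d((-26, 18), (-17, -2)) = 21.9317
d((29, 10), (-30, 6)) = 59.1354
d((29, 10), (-17, -2)) = 47.5395
d((-30, 6), (-17, -2)) = 15.2643

Closest pair: (-13, -3) and (-17, -2) with distance 4.1231

The closest pair is (-13, -3) and (-17, -2) with Euclidean distance 4.1231. For 10 points, brute-force pairwise comparison is shown above. For large n, the divide-and-conquer algorithm (sort by x, recurse on halves, check the dividing strip) achieves O(n log n).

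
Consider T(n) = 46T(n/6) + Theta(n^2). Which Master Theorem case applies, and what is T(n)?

Master Theorem for T(n) = 46T(n/6) + O(n^2):

a = 46, b = 6, c = 2
log_b(a) = log_6(46) = 2.1368

Case 1: c = 2 < log_6(46) = 2.1368
T(n) = O(n^(log_6 46))

For T(n) = 46T(n/6) + O(n^2): log_6(46) = 2.1368. This is Case 1 of the Master Theorem (c < log_b(a), work dominated by leaves), giving O(n^(log_6 46)).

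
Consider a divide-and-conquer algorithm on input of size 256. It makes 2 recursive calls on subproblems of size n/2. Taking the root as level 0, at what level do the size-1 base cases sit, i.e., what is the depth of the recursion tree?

For divide and conquer with division factor 2:

Problem sizes at each level:
Level 0: 256
Level 1: 128
Level 2: 64
Level 3: 32
Level 4: 16
Level 5: 8
Level 6: 4
Level 7: 2
Level 8: 1

The root is level 0 and the size-1 base case is level 8 (the tree spans levels 0 through 8, i.e. 9 levels counting the root), so the depth is the number of divisions: log_2(256) = 8

The recursion tree depth is log_2(256) = 8. At each level, the problem size is divided by 2, so it takes 8 divisions to reduce to a base case of size 1. The algorithm makes 2 recursive calls at each level.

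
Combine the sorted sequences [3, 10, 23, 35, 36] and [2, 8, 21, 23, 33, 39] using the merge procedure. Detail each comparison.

Merging process:

Compare 3 vs 2: take 2 from right. Merged: [2]
Compare 3 vs 8: take 3 from left. Merged: [2, 3]
Compare 10 vs 8: take 8 from right. Merged: [2, 3, 8]
Compare 10 vs 21: take 10 from left. Merged: [2, 3, 8, 10]
Compare 23 vs 21: take 21 from right. Merged: [2, 3, 8, 10, 21]
Compare 23 vs 23: take 23 from left. Merged: [2, 3, 8, 10, 21, 23]
Compare 35 vs 23: take 23 from right. Merged: [2, 3, 8, 10, 21, 23, 23]
Compare 35 vs 33: take 33 from right. Merged: [2, 3, 8, 10, 21, 23, 23, 33]
Compare 35 vs 39: take 35 from left. Merged: [2, 3, 8, 10, 21, 23, 23, 33, 35]
Compare 36 vs 39: take 36 from left. Merged: [2, 3, 8, 10, 21, 23, 23, 33, 35, 36]
Append remaining from right: [39]. Merged: [2, 3, 8, 10, 21, 23, 23, 33, 35, 36, 39]

Final merged array: [2, 3, 8, 10, 21, 23, 23, 33, 35, 36, 39]
Total comparisons: 10

The merged array is [2, 3, 8, 10, 21, 23, 23, 33, 35, 36, 39], requiring 10 comparisons. The merge step runs in O(n) time where n is the total number of elements.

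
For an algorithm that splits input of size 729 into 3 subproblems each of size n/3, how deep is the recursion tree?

For divide and conquer with division factor 3:

Problem sizes at each level:
Level 0: 729
Level 1: 243
Level 2: 81
Level 3: 27
Level 4: 9
Level 5: 3
Level 6: 1

The root is level 0 and the size-1 base case is level 6 (the tree spans levels 0 through 6, i.e. 7 levels counting the root), so the depth is the number of divisions: log_3(729) = 6

The recursion tree depth is log_3(729) = 6. At each level, the problem size is divided by 3, so it takes 6 divisions to reduce to a base case of size 1. The algorithm makes 3 recursive calls at each level.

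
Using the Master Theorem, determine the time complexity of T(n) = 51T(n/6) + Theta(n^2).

Master Theorem for T(n) = 51T(n/6) + O(n^2):

a = 51, b = 6, c = 2
log_b(a) = log_6(51) = 2.1944

Case 1: c = 2 < log_6(51) = 2.1944
T(n) = O(n^(log_6 51))

For T(n) = 51T(n/6) + O(n^2): log_6(51) = 2.1944. This is Case 1 of the Master Theorem (c < log_b(a), work dominated by leaves), giving O(n^(log_6 51)).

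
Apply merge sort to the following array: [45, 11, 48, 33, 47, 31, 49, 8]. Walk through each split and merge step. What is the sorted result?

Merge sort trace:

Split: [45, 11, 48, 33, 47, 31, 49, 8] -> [45, 11, 48, 33] and [47, 31, 49, 8]
  Split: [45, 11, 48, 33] -> [45, 11] and [48, 33]
    Split: [45, 11] -> [45] and [11]
    Merge: [45] + [11] -> [11, 45]
    Split: [48, 33] -> [48] and [33]
    Merge: [48] + [33] -> [33, 48]
  Merge: [11, 45] + [33, 48] -> [11, 33, 45, 48]
  Split: [47, 31, 49, 8] -> [47, 31] and [49, 8]
    Split: [47, 31] -> [47] and [31]
    Merge: [47] + [31] -> [31, 47]
    Split: [49, 8] -> [49] and [8]
    Merge: [49] + [8] -> [8, 49]
  Merge: [31, 47] + [8, 49] -> [8, 31, 47, 49]
Merge: [11, 33, 45, 48] + [8, 31, 47, 49] -> [8, 11, 31, 33, 45, 47, 48, 49]

Final sorted array: [8, 11, 31, 33, 45, 47, 48, 49]

The merge sort proceeds by recursively splitting the array and merging sorted halves.
After all merges, the sorted array is [8, 11, 31, 33, 45, 47, 48, 49].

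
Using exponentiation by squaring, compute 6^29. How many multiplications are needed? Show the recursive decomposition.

Computing 6^29 by squaring (build up from 6^1; each line after the first costs one multiplication):

6^1 = 6
6^2 = (6^1)^2 = 6^2 = 36
6^3 = 6 * 6^2 = 6 * 36 = 216
6^6 = (6^3)^2 = 216^2 = 46656
6^7 = 6 * 6^6 = 6 * 46656 = 279936
6^14 = (6^7)^2 = 279936^2 = 78364164096
6^28 = (6^14)^2 = 78364164096^2 = 6140942214464815497216
6^29 = 6 * 6^28 = 6 * 6140942214464815497216 = 36845653286788892983296

Result: 36845653286788892983296
Multiplications needed: 7 (7 lines after 6^1)

6^29 = 36845653286788892983296. Using exponentiation by squaring, this requires 7 multiplications. The key idea: if the exponent is even, square the half-power; if odd, multiply by the base once.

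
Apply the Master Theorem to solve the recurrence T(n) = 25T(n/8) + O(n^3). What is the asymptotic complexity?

Master Theorem for T(n) = 25T(n/8) + O(n^3):

a = 25, b = 8, c = 3
log_b(a) = log_8(25) = 1.5480

Case 3: c = 3 > log_8(25) = 1.5480
T(n) = O(n^3) = O(n^3)

For T(n) = 25T(n/8) + O(n^3): log_8(25) = 1.5480. This is Case 3 of the Master Theorem (c > log_b(a), work dominated by root), giving O(n^3).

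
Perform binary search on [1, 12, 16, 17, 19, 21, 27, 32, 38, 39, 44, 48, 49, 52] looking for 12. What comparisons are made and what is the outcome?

Binary search for 12 in [1, 12, 16, 17, 19, 21, 27, 32, 38, 39, 44, 48, 49, 52]:

lo=0, hi=13, mid=6, arr[mid]=27 -> 27 > 12, search left half
lo=0, hi=5, mid=2, arr[mid]=16 -> 16 > 12, search left half
lo=0, hi=1, mid=0, arr[mid]=1 -> 1 < 12, search right half
lo=1, hi=1, mid=1, arr[mid]=12 -> Found target at index 1!

Binary search finds 12 at index 1 after 4 comparisons. The search repeatedly halves the search space by comparing with the middle element.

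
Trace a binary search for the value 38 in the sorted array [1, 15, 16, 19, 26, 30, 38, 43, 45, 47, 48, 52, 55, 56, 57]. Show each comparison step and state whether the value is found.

Binary search for 38 in [1, 15, 16, 19, 26, 30, 38, 43, 45, 47, 48, 52, 55, 56, 57]:

lo=0, hi=14, mid=7, arr[mid]=43 -> 43 > 38, search left half
lo=0, hi=6, mid=3, arr[mid]=19 -> 19 < 38, search right half
lo=4, hi=6, mid=5, arr[mid]=30 -> 30 < 38, search right half
lo=6, hi=6, mid=6, arr[mid]=38 -> Found target at index 6!

Binary search finds 38 at index 6 after 4 comparisons. The search repeatedly halves the search space by comparing with the middle element.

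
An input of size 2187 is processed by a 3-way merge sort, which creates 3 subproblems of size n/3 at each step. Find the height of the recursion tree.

For divide and conquer with division factor 3:

Problem sizes at each level:
Level 0: 2187
Level 1: 729
Level 2: 243
Level 3: 81
Level 4: 27
Level 5: 9
Level 6: 3
Level 7: 1

The root is level 0 and the size-1 base case is level 7 (the tree spans levels 0 through 7, i.e. 8 levels counting the root), so the depth is the number of divisions: log_3(2187) = 7

The recursion tree depth is log_3(2187) = 7. At each level, the problem size is divided by 3, so it takes 7 divisions to reduce to a base case of size 1. The algorithm makes 3 recursive calls at each level.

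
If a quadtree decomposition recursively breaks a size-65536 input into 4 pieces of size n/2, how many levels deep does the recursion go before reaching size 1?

For divide and conquer with division factor 2:

Problem sizes at each level:
Level 0: 65536
Level 1: 32768
Level 2: 16384
Level 3: 8192
Level 4: 4096
Level 5: 2048
Level 6: 1024
Level 7: 512
Level 8: 256
Level 9: 128
Level 10: 64
Level 11: 32
Level 12: 16
Level 13: 8
Level 14: 4
Level 15: 2
Level 16: 1

The root is level 0 and the size-1 base case is level 16 (the tree spans levels 0 through 16, i.e. 17 levels counting the root), so the depth is the number of divisions: log_2(65536) = 16

The recursion tree depth is log_2(65536) = 16. At each level, the problem size is divided by 2, so it takes 16 divisions to reduce to a base case of size 1. The algorithm makes 4 recursive calls at each level.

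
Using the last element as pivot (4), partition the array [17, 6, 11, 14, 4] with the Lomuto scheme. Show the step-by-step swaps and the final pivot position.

Lomuto partition with pivot = 4:

Initial array: [17, 6, 11, 14, 4]

arr[0]=17 > 4: no swap
arr[1]=6 > 4: no swap
arr[2]=11 > 4: no swap
arr[3]=14 > 4: no swap

Place pivot at position 0: [4, 6, 11, 14, 17]
Pivot position: 0

After partitioning with pivot 4, the array becomes [4, 6, 11, 14, 17]. The pivot is placed at index 0. All elements to the left of the pivot are <= 4, and all elements to the right are > 4.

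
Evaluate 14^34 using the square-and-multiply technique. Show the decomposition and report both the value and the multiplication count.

Computing 14^34 by squaring (build up from 14^1; each line after the first costs one multiplication):

14^1 = 14
14^2 = (14^1)^2 = 14^2 = 196
14^4 = (14^2)^2 = 196^2 = 38416
14^8 = (14^4)^2 = 38416^2 = 1475789056
14^16 = (14^8)^2 = 1475789056^2 = 2177953337809371136
14^17 = 14 * 14^16 = 14 * 2177953337809371136 = 30491346729331195904
14^34 = (14^17)^2 = 30491346729331195904^2 = 929722225368296217729286886758826377216

Result: 929722225368296217729286886758826377216
Multiplications needed: 6 (6 lines after 14^1)

14^34 = 929722225368296217729286886758826377216. Using exponentiation by squaring, this requires 6 multiplications. The key idea: if the exponent is even, square the half-power; if odd, multiply by the base once.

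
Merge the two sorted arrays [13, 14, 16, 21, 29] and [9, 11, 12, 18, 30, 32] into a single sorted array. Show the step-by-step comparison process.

Merging process:

Compare 13 vs 9: take 9 from right. Merged: [9]
Compare 13 vs 11: take 11 from right. Merged: [9, 11]
Compare 13 vs 12: take 12 from right. Merged: [9, 11, 12]
Compare 13 vs 18: take 13 from left. Merged: [9, 11, 12, 13]
Compare 14 vs 18: take 14 from left. Merged: [9, 11, 12, 13, 14]
Compare 16 vs 18: take 16 from left. Merged: [9, 11, 12, 13, 14, 16]
Compare 21 vs 18: take 18 from right. Merged: [9, 11, 12, 13, 14, 16, 18]
Compare 21 vs 30: take 21 from left. Merged: [9, 11, 12, 13, 14, 16, 18, 21]
Compare 29 vs 30: take 29 from left. Merged: [9, 11, 12, 13, 14, 16, 18, 21, 29]
Append remaining from right: [30, 32]. Merged: [9, 11, 12, 13, 14, 16, 18, 21, 29, 30, 32]

Final merged array: [9, 11, 12, 13, 14, 16, 18, 21, 29, 30, 32]
Total comparisons: 9

The merged array is [9, 11, 12, 13, 14, 16, 18, 21, 29, 30, 32], requiring 9 comparisons. The merge step runs in O(n) time where n is the total number of elements.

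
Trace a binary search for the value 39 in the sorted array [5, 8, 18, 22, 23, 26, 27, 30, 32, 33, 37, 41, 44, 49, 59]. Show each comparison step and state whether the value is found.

Binary search for 39 in [5, 8, 18, 22, 23, 26, 27, 30, 32, 33, 37, 41, 44, 49, 59]:

lo=0, hi=14, mid=7, arr[mid]=30 -> 30 < 39, search right half
lo=8, hi=14, mid=11, arr[mid]=41 -> 41 > 39, search left half
lo=8, hi=10, mid=9, arr[mid]=33 -> 33 < 39, search right half
lo=10, hi=10, mid=10, arr[mid]=37 -> 37 < 39, search right half
lo=11 > hi=10, target 39 not found

Binary search determines that 39 is not in the array after 4 comparisons. The search space was exhausted without finding the target.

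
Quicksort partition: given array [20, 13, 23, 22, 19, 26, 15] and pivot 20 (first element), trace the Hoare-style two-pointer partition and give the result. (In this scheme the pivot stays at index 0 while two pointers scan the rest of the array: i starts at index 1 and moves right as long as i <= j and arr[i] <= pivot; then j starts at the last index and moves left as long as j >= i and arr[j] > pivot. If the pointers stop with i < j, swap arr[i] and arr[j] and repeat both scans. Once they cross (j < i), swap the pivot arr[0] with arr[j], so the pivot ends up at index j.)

Hoare-style two-pointer partition with pivot = 20:

Initial array: [20, 13, 23, 22, 19, 26, 15]

Pointers start at i = 1, j = 6.
i stops at index 2 (arr[2]=23 > 20), j stops at index 6 (arr[6]=15 <= 20): swap arr[2] and arr[6], array becomes [20, 13, 15, 22, 19, 26, 23]
i stops at index 3 (arr[3]=22 > 20), j stops at index 4 (arr[4]=19 <= 20): swap arr[3] and arr[4], array becomes [20, 13, 15, 19, 22, 26, 23]
i ends at 4, j ends at 3: the pointers have crossed (j < i), so scanning stops.

Swap pivot arr[0] with arr[3] to place pivot at position 3: [19, 13, 15, 20, 22, 26, 23]
Pivot position: 3

After partitioning with pivot 20, the array becomes [19, 13, 15, 20, 22, 26, 23]. The pivot is placed at index 3. All elements to the left of the pivot are <= 20, and all elements to the right are > 20.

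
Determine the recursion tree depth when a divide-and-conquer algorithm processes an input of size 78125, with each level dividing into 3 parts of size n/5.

For divide and conquer with division factor 5:

Problem sizes at each level:
Level 0: 78125
Level 1: 15625
Level 2: 3125
Level 3: 625
Level 4: 125
Level 5: 25
Level 6: 5
Level 7: 1

The root is level 0 and the size-1 base case is level 7 (the tree spans levels 0 through 7, i.e. 8 levels counting the root), so the depth is the number of divisions: log_5(78125) = 7

The recursion tree depth is log_5(78125) = 7. At each level, the problem size is divided by 5, so it takes 7 divisions to reduce to a base case of size 1. The algorithm makes 3 recursive calls at each level.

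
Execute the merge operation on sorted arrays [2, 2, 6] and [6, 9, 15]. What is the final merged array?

Merging process:

Compare 2 vs 6: take 2 from left. Merged: [2]
Compare 2 vs 6: take 2 from left. Merged: [2, 2]
Compare 6 vs 6: take 6 from left. Merged: [2, 2, 6]
Append remaining from right: [6, 9, 15]. Merged: [2, 2, 6, 6, 9, 15]

Final merged array: [2, 2, 6, 6, 9, 15]
Total comparisons: 3

The merged array is [2, 2, 6, 6, 9, 15], requiring 3 comparisons. The merge step runs in O(n) time where n is the total number of elements.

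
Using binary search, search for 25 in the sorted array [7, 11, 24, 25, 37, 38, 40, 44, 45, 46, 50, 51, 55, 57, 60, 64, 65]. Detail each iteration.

Binary search for 25 in [7, 11, 24, 25, 37, 38, 40, 44, 45, 46, 50, 51, 55, 57, 60, 64, 65]:

lo=0, hi=16, mid=8, arr[mid]=45 -> 45 > 25, search left half
lo=0, hi=7, mid=3, arr[mid]=25 -> Found target at index 3!

Binary search finds 25 at index 3 after 2 comparisons. The search repeatedly halves the search space by comparing with the middle element.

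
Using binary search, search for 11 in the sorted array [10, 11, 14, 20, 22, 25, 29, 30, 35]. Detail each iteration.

Binary search for 11 in [10, 11, 14, 20, 22, 25, 29, 30, 35]:

lo=0, hi=8, mid=4, arr[mid]=22 -> 22 > 11, search left half
lo=0, hi=3, mid=1, arr[mid]=11 -> Found target at index 1!

Binary search finds 11 at index 1 after 2 comparisons. The search repeatedly halves the search space by comparing with the middle element.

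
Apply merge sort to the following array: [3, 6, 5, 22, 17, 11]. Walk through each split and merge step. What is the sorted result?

Merge sort trace:

Split: [3, 6, 5, 22, 17, 11] -> [3, 6, 5] and [22, 17, 11]
  Split: [3, 6, 5] -> [3] and [6, 5]
    Split: [6, 5] -> [6] and [5]
    Merge: [6] + [5] -> [5, 6]
  Merge: [3] + [5, 6] -> [3, 5, 6]
  Split: [22, 17, 11] -> [22] and [17, 11]
    Split: [17, 11] -> [17] and [11]
    Merge: [17] + [11] -> [11, 17]
  Merge: [22] + [11, 17] -> [11, 17, 22]
Merge: [3, 5, 6] + [11, 17, 22] -> [3, 5, 6, 11, 17, 22]

Final sorted array: [3, 5, 6, 11, 17, 22]

The merge sort proceeds by recursively splitting the array and merging sorted halves.
After all merges, the sorted array is [3, 5, 6, 11, 17, 22].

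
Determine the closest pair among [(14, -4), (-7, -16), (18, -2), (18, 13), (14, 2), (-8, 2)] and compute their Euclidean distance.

Computing all pairwise distances among 6 points:

d((14, -4), (-7, -16)) = 24.1868
d((14, -4), (18, -2)) = 4.4721 <-- minimum
d((14, -4), (18, 13)) = 17.4642
d((14, -4), (14, 2)) = 6.0
d((14, -4), (-8, 2)) = 22.8035
d((-7, -16), (18, -2)) = 28.6531
d((-7, -16), (18, 13)) = 38.2884
d((-7, -16), (14, 2)) = 27.6586
d((-7, -16), (-8, 2)) = 18.0278
d((18, -2), (18, 13)) = 15.0
d((18, -2), (14, 2)) = 5.6569
d((18, -2), (-8, 2)) = 26.3059
d((18, 13), (14, 2)) = 11.7047
d((18, 13), (-8, 2)) = 28.2312
d((14, 2), (-8, 2)) = 22.0

Closest pair: (14, -4) and (18, -2) with distance 4.4721

The closest pair is (14, -4) and (18, -2) with Euclidean distance 4.4721. For 6 points, brute-force pairwise comparison is shown above. For large n, the divide-and-conquer algorithm (sort by x, recurse on halves, check the dividing strip) achieves O(n log n).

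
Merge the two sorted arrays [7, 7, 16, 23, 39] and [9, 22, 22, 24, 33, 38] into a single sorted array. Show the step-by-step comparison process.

Merging process:

Compare 7 vs 9: take 7 from left. Merged: [7]
Compare 7 vs 9: take 7 from left. Merged: [7, 7]
Compare 16 vs 9: take 9 from right. Merged: [7, 7, 9]
Compare 16 vs 22: take 16 from left. Merged: [7, 7, 9, 16]
Compare 23 vs 22: take 22 from right. Merged: [7, 7, 9, 16, 22]
Compare 23 vs 22: take 22 from right. Merged: [7, 7, 9, 16, 22, 22]
Compare 23 vs 24: take 23 from left. Merged: [7, 7, 9, 16, 22, 22, 23]
Compare 39 vs 24: take 24 from right. Merged: [7, 7, 9, 16, 22, 22, 23, 24]
Compare 39 vs 33: take 33 from right. Merged: [7, 7, 9, 16, 22, 22, 23, 24, 33]
Compare 39 vs 38: take 38 from right. Merged: [7, 7, 9, 16, 22, 22, 23, 24, 33, 38]
Append remaining from left: [39]. Merged: [7, 7, 9, 16, 22, 22, 23, 24, 33, 38, 39]

Final merged array: [7, 7, 9, 16, 22, 22, 23, 24, 33, 38, 39]
Total comparisons: 10

The merged array is [7, 7, 9, 16, 22, 22, 23, 24, 33, 38, 39], requiring 10 comparisons. The merge step runs in O(n) time where n is the total number of elements.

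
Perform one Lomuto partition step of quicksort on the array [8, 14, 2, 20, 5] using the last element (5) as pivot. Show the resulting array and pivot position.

Lomuto partition with pivot = 5:

Initial array: [8, 14, 2, 20, 5]

arr[0]=8 > 5: no swap
arr[1]=14 > 5: no swap
arr[2]=2 <= 5: swap with position 0, array becomes [2, 14, 8, 20, 5]
arr[3]=20 > 5: no swap

Place pivot at position 1: [2, 5, 8, 20, 14]
Pivot position: 1

After partitioning with pivot 5, the array becomes [2, 5, 8, 20, 14]. The pivot is placed at index 1. All elements to the left of the pivot are <= 5, and all elements to the right are > 5.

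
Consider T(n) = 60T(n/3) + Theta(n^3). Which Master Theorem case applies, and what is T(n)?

Master Theorem for T(n) = 60T(n/3) + O(n^3):

a = 60, b = 3, c = 3
log_b(a) = log_3(60) = 3.7268

Case 1: c = 3 < log_3(60) = 3.7268
T(n) = O(n^(log_3 60))

For T(n) = 60T(n/3) + O(n^3): log_3(60) = 3.7268. This is Case 1 of the Master Theorem (c < log_b(a), work dominated by leaves), giving O(n^(log_3 60)).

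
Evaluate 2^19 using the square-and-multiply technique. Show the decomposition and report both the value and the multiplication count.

Computing 2^19 by squaring (build up from 2^1; each line after the first costs one multiplication):

2^1 = 2
2^2 = (2^1)^2 = 2^2 = 4
2^4 = (2^2)^2 = 4^2 = 16
2^8 = (2^4)^2 = 16^2 = 256
2^9 = 2 * 2^8 = 2 * 256 = 512
2^18 = (2^9)^2 = 512^2 = 262144
2^19 = 2 * 2^18 = 2 * 262144 = 524288

Result: 524288
Multiplications needed: 6 (6 lines after 2^1)

2^19 = 524288. Using exponentiation by squaring, this requires 6 multiplications. The key idea: if the exponent is even, square the half-power; if odd, multiply by the base once.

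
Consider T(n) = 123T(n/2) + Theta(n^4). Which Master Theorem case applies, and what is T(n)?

Master Theorem for T(n) = 123T(n/2) + O(n^4):

a = 123, b = 2, c = 4
log_b(a) = log_2(123) = 6.9425

Case 1: c = 4 < log_2(123) = 6.9425
T(n) = O(n^(log_2 123))

For T(n) = 123T(n/2) + O(n^4): log_2(123) = 6.9425. This is Case 1 of the Master Theorem (c < log_b(a), work dominated by leaves), giving O(n^(log_2 123)).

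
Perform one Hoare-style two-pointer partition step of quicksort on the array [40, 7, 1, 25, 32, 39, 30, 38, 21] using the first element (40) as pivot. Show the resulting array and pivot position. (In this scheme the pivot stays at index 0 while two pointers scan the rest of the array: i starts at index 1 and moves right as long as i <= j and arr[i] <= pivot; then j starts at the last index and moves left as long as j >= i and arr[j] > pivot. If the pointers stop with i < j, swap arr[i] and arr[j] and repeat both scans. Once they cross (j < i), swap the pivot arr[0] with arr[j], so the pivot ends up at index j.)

Hoare-style two-pointer partition with pivot = 40:

Initial array: [40, 7, 1, 25, 32, 39, 30, 38, 21]

Pointers start at i = 1, j = 8.
i ends at 9, j ends at 8: the pointers have crossed (j < i), so scanning stops.

Swap pivot arr[0] with arr[8] to place pivot at position 8: [21, 7, 1, 25, 32, 39, 30, 38, 40]
Pivot position: 8

After partitioning with pivot 40, the array becomes [21, 7, 1, 25, 32, 39, 30, 38, 40]. The pivot is placed at index 8. All elements to the left of the pivot are <= 40, and all elements to the right are > 40.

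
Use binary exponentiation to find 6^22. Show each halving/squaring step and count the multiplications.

Computing 6^22 by squaring (build up from 6^1; each line after the first costs one multiplication):

6^1 = 6
6^2 = (6^1)^2 = 6^2 = 36
6^4 = (6^2)^2 = 36^2 = 1296
6^5 = 6 * 6^4 = 6 * 1296 = 7776
6^10 = (6^5)^2 = 7776^2 = 60466176
6^11 = 6 * 6^10 = 6 * 60466176 = 362797056
6^22 = (6^11)^2 = 362797056^2 = 131621703842267136

Result: 131621703842267136
Multiplications needed: 6 (6 lines after 6^1)

6^22 = 131621703842267136. Using exponentiation by squaring, this requires 6 multiplications. The key idea: if the exponent is even, square the half-power; if odd, multiply by the base once.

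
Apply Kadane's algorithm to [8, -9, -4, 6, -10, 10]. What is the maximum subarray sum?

Using Kadane's algorithm on [8, -9, -4, 6, -10, 10]:

Scanning through the array:
Position 1 (value -9): max_ending_here = -1, max_so_far = 8
Position 2 (value -4): max_ending_here = -4, max_so_far = 8
Position 3 (value 6): max_ending_here = 6, max_so_far = 8
Position 4 (value -10): max_ending_here = -4, max_so_far = 8
Position 5 (value 10): max_ending_here = 10, max_so_far = 10

Maximum subarray: [10]
Maximum sum: 10

The maximum subarray is [10] with sum 10. This subarray runs from index 5 to index 5.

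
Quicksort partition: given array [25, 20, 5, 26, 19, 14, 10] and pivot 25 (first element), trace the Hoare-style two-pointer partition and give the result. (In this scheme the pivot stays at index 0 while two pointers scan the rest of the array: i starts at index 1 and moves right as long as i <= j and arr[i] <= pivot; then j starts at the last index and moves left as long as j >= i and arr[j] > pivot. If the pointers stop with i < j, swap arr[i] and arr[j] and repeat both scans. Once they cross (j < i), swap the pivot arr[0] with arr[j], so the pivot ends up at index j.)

Hoare-style two-pointer partition with pivot = 25:

Initial array: [25, 20, 5, 26, 19, 14, 10]

Pointers start at i = 1, j = 6.
i stops at index 3 (arr[3]=26 > 25), j stops at index 6 (arr[6]=10 <= 25): swap arr[3] and arr[6], array becomes [25, 20, 5, 10, 19, 14, 26]
i ends at 6, j ends at 5: the pointers have crossed (j < i), so scanning stops.

Swap pivot arr[0] with arr[5] to place pivot at position 5: [14, 20, 5, 10, 19, 25, 26]
Pivot position: 5

After partitioning with pivot 25, the array becomes [14, 20, 5, 10, 19, 25, 26]. The pivot is placed at index 5. All elements to the left of the pivot are <= 25, and all elements to the right are > 25.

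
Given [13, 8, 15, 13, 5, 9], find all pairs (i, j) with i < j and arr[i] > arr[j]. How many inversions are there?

Finding inversions in [13, 8, 15, 13, 5, 9]:

(0, 1): arr[0]=13 > arr[1]=8
(0, 4): arr[0]=13 > arr[4]=5
(0, 5): arr[0]=13 > arr[5]=9
(1, 4): arr[1]=8 > arr[4]=5
(2, 3): arr[2]=15 > arr[3]=13
(2, 4): arr[2]=15 > arr[4]=5
(2, 5): arr[2]=15 > arr[5]=9
(3, 4): arr[3]=13 > arr[4]=5
(3, 5): arr[3]=13 > arr[5]=9

Total inversions: 9

The array has 9 inversion(s): (0,1), (0,4), (0,5), (1,4), (2,3), (2,4), (2,5), (3,4), (3,5). Each pair (i,j) satisfies i < j and arr[i] > arr[j].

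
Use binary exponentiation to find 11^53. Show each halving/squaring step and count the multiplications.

Computing 11^53 by squaring (build up from 11^1; each line after the first costs one multiplication):

11^1 = 11
11^2 = (11^1)^2 = 11^2 = 121
11^3 = 11 * 11^2 = 11 * 121 = 1331
11^6 = (11^3)^2 = 1331^2 = 1771561
11^12 = (11^6)^2 = 1771561^2 = 3138428376721
11^13 = 11 * 11^12 = 11 * 3138428376721 = 34522712143931
11^26 = (11^13)^2 = 34522712143931^2 = 1191817653772720942460132761
11^52 = (11^26)^2 = 1191817653772720942460132761^2 = 1420429319844313329730664601483335671261683881745483121
11^53 = 11 * 11^52 = 11 * 1420429319844313329730664601483335671261683881745483121 = 15624722518287446627037310616316692383878522699200314331

Result: 15624722518287446627037310616316692383878522699200314331
Multiplications needed: 8 (8 lines after 11^1)

11^53 = 15624722518287446627037310616316692383878522699200314331. Using exponentiation by squaring, this requires 8 multiplications. The key idea: if the exponent is even, square the half-power; if odd, multiply by the base once.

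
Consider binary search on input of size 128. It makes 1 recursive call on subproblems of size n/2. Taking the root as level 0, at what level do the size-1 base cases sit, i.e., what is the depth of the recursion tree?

For divide and conquer with division factor 2:

Problem sizes at each level:
Level 0: 128
Level 1: 64
Level 2: 32
Level 3: 16
Level 4: 8
Level 5: 4
Level 6: 2
Level 7: 1

The root is level 0 and the size-1 base case is level 7 (the tree spans levels 0 through 7, i.e. 8 levels counting the root), so the depth is the number of divisions: log_2(128) = 7

The recursion tree depth is log_2(128) = 7. At each level, the problem size is divided by 2, so it takes 7 divisions to reduce to a base case of size 1. The algorithm makes 1 recursive call at each level.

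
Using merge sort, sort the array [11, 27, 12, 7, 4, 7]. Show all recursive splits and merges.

Merge sort trace:

Split: [11, 27, 12, 7, 4, 7] -> [11, 27, 12] and [7, 4, 7]
  Split: [11, 27, 12] -> [11] and [27, 12]
    Split: [27, 12] -> [27] and [12]
    Merge: [27] + [12] -> [12, 27]
  Merge: [11] + [12, 27] -> [11, 12, 27]
  Split: [7, 4, 7] -> [7] and [4, 7]
    Split: [4, 7] -> [4] and [7]
    Merge: [4] + [7] -> [4, 7]
  Merge: [7] + [4, 7] -> [4, 7, 7]
Merge: [11, 12, 27] + [4, 7, 7] -> [4, 7, 7, 11, 12, 27]

Final sorted array: [4, 7, 7, 11, 12, 27]

The merge sort proceeds by recursively splitting the array and merging sorted halves.
After all merges, the sorted array is [4, 7, 7, 11, 12, 27].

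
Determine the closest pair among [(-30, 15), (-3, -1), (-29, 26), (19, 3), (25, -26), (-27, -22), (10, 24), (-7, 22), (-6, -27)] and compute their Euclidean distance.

Computing all pairwise distances among 9 points:

d((-30, 15), (-3, -1)) = 31.3847
d((-30, 15), (-29, 26)) = 11.0454 <-- minimum
d((-30, 15), (19, 3)) = 50.448
d((-30, 15), (25, -26)) = 68.6003
d((-30, 15), (-27, -22)) = 37.1214
d((-30, 15), (10, 24)) = 41.0
d((-30, 15), (-7, 22)) = 24.0416
d((-30, 15), (-6, -27)) = 48.3735
d((-3, -1), (-29, 26)) = 37.4833
d((-3, -1), (19, 3)) = 22.3607
d((-3, -1), (25, -26)) = 37.5366
d((-3, -1), (-27, -22)) = 31.8904
d((-3, -1), (10, 24)) = 28.178
d((-3, -1), (-7, 22)) = 23.3452
d((-3, -1), (-6, -27)) = 26.1725
d((-29, 26), (19, 3)) = 53.2259
d((-29, 26), (25, -26)) = 74.9667
d((-29, 26), (-27, -22)) = 48.0416
d((-29, 26), (10, 24)) = 39.0512
d((-29, 26), (-7, 22)) = 22.3607
d((-29, 26), (-6, -27)) = 57.7754
d((19, 3), (25, -26)) = 29.6142
d((19, 3), (-27, -22)) = 52.3546
d((19, 3), (10, 24)) = 22.8473
d((19, 3), (-7, 22)) = 32.2025
d((19, 3), (-6, -27)) = 39.0512
d((25, -26), (-27, -22)) = 52.1536
d((25, -26), (10, 24)) = 52.2015
d((25, -26), (-7, 22)) = 57.6888
d((25, -26), (-6, -27)) = 31.0161
d((-27, -22), (10, 24)) = 59.0339
d((-27, -22), (-7, 22)) = 48.3322
d((-27, -22), (-6, -27)) = 21.587
d((10, 24), (-7, 22)) = 17.1172
d((10, 24), (-6, -27)) = 53.4509
d((-7, 22), (-6, -27)) = 49.0102

Closest pair: (-30, 15) and (-29, 26) with distance 11.0454

The closest pair is (-30, 15) and (-29, 26) with Euclidean distance 11.0454. For 9 points, brute-force pairwise comparison is shown above. For large n, the divide-and-conquer algorithm (sort by x, recurse on halves, check the dividing strip) achieves O(n log n).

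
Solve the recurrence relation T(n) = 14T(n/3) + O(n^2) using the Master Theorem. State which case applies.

Master Theorem for T(n) = 14T(n/3) + O(n^2):

a = 14, b = 3, c = 2
log_b(a) = log_3(14) = 2.4022

Case 1: c = 2 < log_3(14) = 2.4022
T(n) = O(n^(log_3 14))

For T(n) = 14T(n/3) + O(n^2): log_3(14) = 2.4022. This is Case 1 of the Master Theorem (c < log_b(a), work dominated by leaves), giving O(n^(log_3 14)).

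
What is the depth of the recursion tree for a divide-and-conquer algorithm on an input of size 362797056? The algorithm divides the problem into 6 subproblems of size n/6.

For divide and conquer with division factor 6:

Problem sizes at each level:
Level 0: 362797056
Level 1: 60466176
Level 2: 10077696
Level 3: 1679616
Level 4: 279936
Level 5: 46656
Level 6: 7776
Level 7: 1296
Level 8: 216
Level 9: 36
Level 10: 6
Level 11: 1

The root is level 0 and the size-1 base case is level 11 (the tree spans levels 0 through 11, i.e. 12 levels counting the root), so the depth is the number of divisions: log_6(362797056) = 11

The recursion tree depth is log_6(362797056) = 11. At each level, the problem size is divided by 6, so it takes 11 divisions to reduce to a base case of size 1. The algorithm makes 6 recursive calls at each level.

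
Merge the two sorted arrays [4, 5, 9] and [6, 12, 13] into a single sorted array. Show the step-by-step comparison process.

Merging process:

Compare 4 vs 6: take 4 from left. Merged: [4]
Compare 5 vs 6: take 5 from left. Merged: [4, 5]
Compare 9 vs 6: take 6 from right. Merged: [4, 5, 6]
Compare 9 vs 12: take 9 from left. Merged: [4, 5, 6, 9]
Append remaining from right: [12, 13]. Merged: [4, 5, 6, 9, 12, 13]

Final merged array: [4, 5, 6, 9, 12, 13]
Total comparisons: 4

The merged array is [4, 5, 6, 9, 12, 13], requiring 4 comparisons. The merge step runs in O(n) time where n is the total number of elements.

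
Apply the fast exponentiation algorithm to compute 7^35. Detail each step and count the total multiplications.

Computing 7^35 by squaring (build up from 7^1; each line after the first costs one multiplication):

7^1 = 7
7^2 = (7^1)^2 = 7^2 = 49
7^4 = (7^2)^2 = 49^2 = 2401
7^8 = (7^4)^2 = 2401^2 = 5764801
7^16 = (7^8)^2 = 5764801^2 = 33232930569601
7^17 = 7 * 7^16 = 7 * 33232930569601 = 232630513987207
7^34 = (7^17)^2 = 232630513987207^2 = 54116956037952111668959660849
7^35 = 7 * 7^34 = 7 * 54116956037952111668959660849 = 378818692265664781682717625943

Result: 378818692265664781682717625943
Multiplications needed: 7 (7 lines after 7^1)

7^35 = 378818692265664781682717625943. Using exponentiation by squaring, this requires 7 multiplications. The key idea: if the exponent is even, square the half-power; if odd, multiply by the base once.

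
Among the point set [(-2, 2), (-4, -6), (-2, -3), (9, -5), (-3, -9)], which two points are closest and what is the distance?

Computing all pairwise distances among 5 points:

d((-2, 2), (-4, -6)) = 8.2462
d((-2, 2), (-2, -3)) = 5.0
d((-2, 2), (9, -5)) = 13.0384
d((-2, 2), (-3, -9)) = 11.0454
d((-4, -6), (-2, -3)) = 3.6056
d((-4, -6), (9, -5)) = 13.0384
d((-4, -6), (-3, -9)) = 3.1623 <-- minimum
d((-2, -3), (9, -5)) = 11.1803
d((-2, -3), (-3, -9)) = 6.0828
d((9, -5), (-3, -9)) = 12.6491

Closest pair: (-4, -6) and (-3, -9) with distance 3.1623

The closest pair is (-4, -6) and (-3, -9) with Euclidean distance 3.1623. For 5 points, brute-force pairwise comparison is shown above. For large n, the divide-and-conquer algorithm (sort by x, recurse on halves, check the dividing strip) achieves O(n log n).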